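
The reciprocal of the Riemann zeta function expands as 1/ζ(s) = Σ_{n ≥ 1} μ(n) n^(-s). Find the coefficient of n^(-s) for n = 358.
μ(358) = 1

Factor n = 358 = 2 · 179. μ(n) = 0 if any exponent ≥ 2 (not squarefree); otherwise μ(n) = (−1)^{ω(n)} where ω(n) is the number of distinct prime factors. Applying: μ(358) = 1.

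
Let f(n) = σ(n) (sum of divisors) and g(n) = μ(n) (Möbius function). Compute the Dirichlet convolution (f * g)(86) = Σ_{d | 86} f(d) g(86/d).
(σ * μ)(86) = 86

Divisors of 86: [1, 2, 43, 86]. For each d | 86:
  d = 1: σ(1) · μ(86/1) = 1 · 1 = 1
  d = 2: σ(2) · μ(86/2) = 3 · -1 = -3
  d = 43: σ(43) · μ(86/43) = 44 · -1 = -44
  d = 86: σ(86) · μ(86/86) = 132 · 1 = 132
Summing: (σ * μ)(86) = 1 + -3 + -44 + 132 = 86.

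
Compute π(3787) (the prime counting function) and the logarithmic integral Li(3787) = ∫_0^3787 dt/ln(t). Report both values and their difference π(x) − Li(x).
π(3787) = 526;  Li(3787) ≈ 539.60;  π(x) − Li(x) ≈ -13.60.

Direct count of primes ≤ 3787 gives π(3787) = 526. Numerical evaluation of the logarithmic integral gives Li(3787) ≈ 539.60. The difference π(x) − Li(x) ≈ -13.60 is typically negative for small/moderate x (Li(x) overestimates), though Littlewood's theorem shows this sign changes infinitely often.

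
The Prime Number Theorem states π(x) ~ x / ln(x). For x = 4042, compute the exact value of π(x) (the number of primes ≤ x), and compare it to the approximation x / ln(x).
π(4042) = 557;  x/ln(x) ≈ 486.72;  relative error ≈ 12.62%.

Directly count primes up to 4042: π(4042) = 557. The PNT approximation gives 4042/ln(4042) ≈ 4042/8.30449 ≈ 486.72. Relative error (π(x) − x/ln(x)) / π(x) ≈ 12.62%; the approximation is known to undercount slightly (Li(x) is a better estimate).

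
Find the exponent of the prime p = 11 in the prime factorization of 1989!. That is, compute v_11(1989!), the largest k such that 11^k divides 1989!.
v_11(1989!) = 197

Legendre's formula: v_p(n!) = Σ_{k ≥ 1} ⌊n / p^k⌋. For p = 11, n = 1989, the terms are:
  ⌊1989/11^1⌋ = ⌊1989/11⌋ = 180
  ⌊1989/11^2⌋ = ⌊1989/121⌋ = 16
  ⌊1989/11^3⌋ = ⌊1989/1331⌋ = 1
(the next term ⌊1989/11^4⌋ = 0, terminating the sum). Summing: v_11(1989!) = 180 + 16 + 1 = 197.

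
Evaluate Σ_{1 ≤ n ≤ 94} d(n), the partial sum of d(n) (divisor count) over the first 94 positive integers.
Σ_{n ≤ 94} d(n) = 443

Compute d(n) for each 1 ≤ n ≤ 94: d(1) = 1, d(2) = 2, d(3) = 2, d(4) = 3, d(5) = 2, d(6) = 4, d(7) = 2, d(8) = 4, d(9) = 3, d(10) = 4, d(11) = 2, d(12) = 6, d(13) = 2, d(14) = 4, d(15) = 4, d(16) = 5, d(17) = 2, d(18) = 6, d(19) = 2, d(20) = 6, d(21) = 4, d(22) = 4, d(23) = 2, d(24) = 8, d(25) = 3, d(26) = 4, d(27) = 4, d(28) = 6, d(29) = 2, d(30) = 8, d(31) = 2, d(32) = 6, d(33) = 4, d(34) = 4, d(35) = 4, d(36) = 9, d(37) = 2, d(38) = 4, d(39) = 4, d(40) = 8, d(41) = 2, d(42) = 8, d(43) = 2, d(44) = 6, d(45) = 6, d(46) = 4, d(47) = 2, d(48) = 10, d(49) = 3, d(50) = 6, d(51) = 4, d(52) = 6, d(53) = 2, d(54) = 8, d(55) = 4, d(56) = 8, d(57) = 4, d(58) = 4, d(59) = 2, d(60) = 12, d(61) = 2, d(62) = 4, d(63) = 6, d(64) = 7, d(65) = 4, d(66) = 8, d(67) = 2, d(68) = 6, d(69) = 4, d(70) = 8, d(71) = 2, d(72) = 12, d(73) = 2, d(74) = 4, d(75) = 6, d(76) = 6, d(77) = 4, d(78) = 8, d(79) = 2, d(80) = 10, d(81) = 5, d(82) = 4, d(83) = 2, d(84) = 12, d(85) = 4, d(86) = 4, d(87) = 4, d(88) = 8, d(89) = 2, d(90) = 12, d(91) = 4, d(92) = 6, d(93) = 4, d(94) = 4. Summing all 94 values: 443. (Dirichlet's divisor formula: Σ_{n ≤ x} d(n) = x ln(x) + (2γ − 1) x + O(√x). For x = 94, the asymptotic estimate is ≈ 441.59.)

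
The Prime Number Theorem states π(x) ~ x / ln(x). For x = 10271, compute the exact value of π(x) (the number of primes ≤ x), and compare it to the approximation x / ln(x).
π(10271) = 1260;  x/ln(x) ≈ 1111.93;  relative error ≈ 11.75%.

Directly count primes up to 10271: π(10271) = 1260. The PNT approximation gives 10271/ln(10271) ≈ 10271/9.23708 ≈ 1111.93. Relative error (π(x) − x/ln(x)) / π(x) ≈ 11.75%; the approximation is known to undercount slightly (Li(x) is a better estimate).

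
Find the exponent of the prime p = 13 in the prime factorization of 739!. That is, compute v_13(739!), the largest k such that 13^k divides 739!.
v_13(739!) = 60

Legendre's formula: v_p(n!) = Σ_{k ≥ 1} ⌊n / p^k⌋. For p = 13, n = 739, the terms are:
  ⌊739/13^1⌋ = ⌊739/13⌋ = 56
  ⌊739/13^2⌋ = ⌊739/169⌋ = 4
(the next term ⌊739/13^3⌋ = 0, terminating the sum). Summing: v_13(739!) = 56 + 4 = 60.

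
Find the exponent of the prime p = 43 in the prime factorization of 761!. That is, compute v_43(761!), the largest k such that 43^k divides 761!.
v_43(761!) = 17

Legendre's formula: v_p(n!) = Σ_{k ≥ 1} ⌊n / p^k⌋. For p = 43, n = 761, the terms are:
  ⌊761/43^1⌋ = ⌊761/43⌋ = 17
(the next term ⌊761/43^2⌋ = 0, terminating the sum). Summing: v_43(761!) = 17 = 17.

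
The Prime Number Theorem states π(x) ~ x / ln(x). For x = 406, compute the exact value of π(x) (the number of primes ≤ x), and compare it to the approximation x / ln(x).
π(406) = 79;  x/ln(x) ≈ 67.60;  relative error ≈ 14.44%.

Directly count primes up to 406: π(406) = 79. The PNT approximation gives 406/ln(406) ≈ 406/6.00635 ≈ 67.60. Relative error (π(x) − x/ln(x)) / π(x) ≈ 14.44%; the approximation is known to undercount slightly (Li(x) is a better estimate).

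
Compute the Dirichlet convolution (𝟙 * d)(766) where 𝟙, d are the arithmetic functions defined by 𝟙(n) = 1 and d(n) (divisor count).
(𝟙 * d)(766) = 9

Divisors of 766: [1, 2, 383, 766]. For each d | 766:
  d = 1: 𝟙(1) · d(766/1) = 1 · 4 = 4
  d = 2: 𝟙(2) · d(766/2) = 1 · 2 = 2
  d = 383: 𝟙(383) · d(766/383) = 1 · 2 = 2
  d = 766: 𝟙(766) · d(766/766) = 1 · 1 = 1
Summing: (𝟙 * d)(766) = 4 + 2 + 2 + 1 = 9.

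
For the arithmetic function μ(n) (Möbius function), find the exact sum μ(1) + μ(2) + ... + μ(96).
Σ_{n ≤ 96} μ(n) = 2

Compute μ(n) for each 1 ≤ n ≤ 96: μ(1) = 1, μ(2) = -1, μ(3) = -1, μ(4) = 0, μ(5) = -1, μ(6) = 1, μ(7) = -1, μ(8) = 0, μ(9) = 0, μ(10) = 1, μ(11) = -1, μ(12) = 0, μ(13) = -1, μ(14) = 1, μ(15) = 1, μ(16) = 0, μ(17) = -1, μ(18) = 0, μ(19) = -1, μ(20) = 0, μ(21) = 1, μ(22) = 1, μ(23) = -1, μ(24) = 0, μ(25) = 0, μ(26) = 1, μ(27) = 0, μ(28) = 0, μ(29) = -1, μ(30) = -1, μ(31) = -1, μ(32) = 0, μ(33) = 1, μ(34) = 1, μ(35) = 1, μ(36) = 0, μ(37) = -1, μ(38) = 1, μ(39) = 1, μ(40) = 0, μ(41) = -1, μ(42) = -1, μ(43) = -1, μ(44) = 0, μ(45) = 0, μ(46) = 1, μ(47) = -1, μ(48) = 0, μ(49) = 0, μ(50) = 0, μ(51) = 1, μ(52) = 0, μ(53) = -1, μ(54) = 0, μ(55) = 1, μ(56) = 0, μ(57) = 1, μ(58) = 1, μ(59) = -1, μ(60) = 0, μ(61) = -1, μ(62) = 1, μ(63) = 0, μ(64) = 0, μ(65) = 1, μ(66) = -1, μ(67) = -1, μ(68) = 0, μ(69) = 1, μ(70) = -1, μ(71) = -1, μ(72) = 0, μ(73) = -1, μ(74) = 1, μ(75) = 0, μ(76) = 0, μ(77) = 1, μ(78) = -1, μ(79) = -1, μ(80) = 0, μ(81) = 0, μ(82) = 1, μ(83) = -1, μ(84) = 0, μ(85) = 1, μ(86) = 1, μ(87) = 1, μ(88) = 0, μ(89) = -1, μ(90) = 0, μ(91) = 1, μ(92) = 0, μ(93) = 1, μ(94) = 1, μ(95) = 1, μ(96) = 0. Summing all 96 values: 2. (Mertens function M(x) = Σ_{n ≤ x} μ(n); on average M(x) should be small (PNT ⟺ M(x) = o(x)).)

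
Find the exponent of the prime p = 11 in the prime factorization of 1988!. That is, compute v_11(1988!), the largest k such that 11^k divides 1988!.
v_11(1988!) = 197

Legendre's formula: v_p(n!) = Σ_{k ≥ 1} ⌊n / p^k⌋. For p = 11, n = 1988, the terms are:
  ⌊1988/11^1⌋ = ⌊1988/11⌋ = 180
  ⌊1988/11^2⌋ = ⌊1988/121⌋ = 16
  ⌊1988/11^3⌋ = ⌊1988/1331⌋ = 1
(the next term ⌊1988/11^4⌋ = 0, terminating the sum). Summing: v_11(1988!) = 180 + 16 + 1 = 197.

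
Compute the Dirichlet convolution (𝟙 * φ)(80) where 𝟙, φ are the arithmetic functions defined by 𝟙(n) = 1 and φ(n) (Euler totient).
(𝟙 * φ)(80) = 80

Divisors of 80: [1, 2, 4, 5, 8, 10, 16, 20, 40, 80]. For each d | 80:
  d = 1: 𝟙(1) · φ(80/1) = 1 · 32 = 32
  d = 2: 𝟙(2) · φ(80/2) = 1 · 16 = 16
  d = 4: 𝟙(4) · φ(80/4) = 1 · 8 = 8
  d = 5: 𝟙(5) · φ(80/5) = 1 · 8 = 8
  d = 8: 𝟙(8) · φ(80/8) = 1 · 4 = 4
  d = 10: 𝟙(10) · φ(80/10) = 1 · 4 = 4
  d = 16: 𝟙(16) · φ(80/16) = 1 · 4 = 4
  d = 20: 𝟙(20) · φ(80/20) = 1 · 2 = 2
  d = 40: 𝟙(40) · φ(80/40) = 1 · 1 = 1
  d = 80: 𝟙(80) · φ(80/80) = 1 · 1 = 1
Summing: (𝟙 * φ)(80) = 32 + 16 + 8 + 8 + 4 + 4 + 4 + 2 + 1 + 1 = 80.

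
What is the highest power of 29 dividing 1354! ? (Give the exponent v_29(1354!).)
v_29(1354!) = 47

Legendre's formula: v_p(n!) = Σ_{k ≥ 1} ⌊n / p^k⌋. For p = 29, n = 1354, the terms are:
  ⌊1354/29^1⌋ = ⌊1354/29⌋ = 46
  ⌊1354/29^2⌋ = ⌊1354/841⌋ = 1
(the next term ⌊1354/29^3⌋ = 0, terminating the sum). Summing: v_29(1354!) = 46 + 1 = 47.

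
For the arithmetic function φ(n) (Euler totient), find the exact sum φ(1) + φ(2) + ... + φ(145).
Σ_{n ≤ 145} φ(n) = 6442

Compute φ(n) for each 1 ≤ n ≤ 145: φ(1) = 1, φ(2) = 1, φ(3) = 2, φ(4) = 2, φ(5) = 4, φ(6) = 2, φ(7) = 6, φ(8) = 4, φ(9) = 6, φ(10) = 4, φ(11) = 10, φ(12) = 4, φ(13) = 12, φ(14) = 6, φ(15) = 8, φ(16) = 8, φ(17) = 16, φ(18) = 6, φ(19) = 18, φ(20) = 8, φ(21) = 12, φ(22) = 10, φ(23) = 22, φ(24) = 8, φ(25) = 20, φ(26) = 12, φ(27) = 18, φ(28) = 12, φ(29) = 28, φ(30) = 8, φ(31) = 30, φ(32) = 16, φ(33) = 20, φ(34) = 16, φ(35) = 24, φ(36) = 12, φ(37) = 36, φ(38) = 18, φ(39) = 24, φ(40) = 16, φ(41) = 40, φ(42) = 12, φ(43) = 42, φ(44) = 20, φ(45) = 24, φ(46) = 22, φ(47) = 46, φ(48) = 16, φ(49) = 42, φ(50) = 20, φ(51) = 32, φ(52) = 24, φ(53) = 52, φ(54) = 18, φ(55) = 40, φ(56) = 24, φ(57) = 36, φ(58) = 28, φ(59) = 58, φ(60) = 16, φ(61) = 60, φ(62) = 30, φ(63) = 36, φ(64) = 32, φ(65) = 48, φ(66) = 20, φ(67) = 66, φ(68) = 32, φ(69) = 44, φ(70) = 24, φ(71) = 70, φ(72) = 24, φ(73) = 72, φ(74) = 36, φ(75) = 40, φ(76) = 36, φ(77) = 60, φ(78) = 24, φ(79) = 78, φ(80) = 32, φ(81) = 54, φ(82) = 40, φ(83) = 82, φ(84) = 24, φ(85) = 64, φ(86) = 42, φ(87) = 56, φ(88) = 40, φ(89) = 88, φ(90) = 24, φ(91) = 72, φ(92) = 44, φ(93) = 60, φ(94) = 46, φ(95) = 72, φ(96) = 32, φ(97) = 96, φ(98) = 42, φ(99) = 60, φ(100) = 40, φ(101) = 100, φ(102) = 32, φ(103) = 102, φ(104) = 48, φ(105) = 48, φ(106) = 52, φ(107) = 106, φ(108) = 36, φ(109) = 108, φ(110) = 40, φ(111) = 72, φ(112) = 48, φ(113) = 112, φ(114) = 36, φ(115) = 88, φ(116) = 56, φ(117) = 72, φ(118) = 58, φ(119) = 96, φ(120) = 32, φ(121) = 110, φ(122) = 60, φ(123) = 80, φ(124) = 60, φ(125) = 100, φ(126) = 36, φ(127) = 126, φ(128) = 64, φ(129) = 84, φ(130) = 48, φ(131) = 130, φ(132) = 40, φ(133) = 108, φ(134) = 66, φ(135) = 72, φ(136) = 64, φ(137) = 136, φ(138) = 44, φ(139) = 138, φ(140) = 48, φ(141) = 92, φ(142) = 70, φ(143) = 120, φ(144) = 48, φ(145) = 112. Summing all 145 values: 6442. (Average order: Σ_{n ≤ x} φ(n) ~ (3/π²) x². For x = 145, (3/π²)·145² ≈ 6390.83.)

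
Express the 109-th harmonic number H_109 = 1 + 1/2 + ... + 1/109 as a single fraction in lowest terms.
H_109 = 8921300974621008344560891131674592385138744074343/1691837260754386654006214227002266112914383247040

Direct summation: H_109 = 1 + 1/2 + ... + 1/109. The least common denominator is lcm(1, ..., 109) = 8459186303771933270031071135011330564571916235200; over this denominator the numerator is 8459186303771933270031071135011330564571916235200 + 4229593151885966635015535567505665282285958117600 + 2819728767923977756677023711670443521523972078400 + 2114796575942983317507767783752832641142979058800 + 1691837260754386654006214227002266112914383247040 + 1409864383961988878338511855835221760761986039200 + 1208455186253133324290153019287332937795988033600 + 1057398287971491658753883891876416320571489529400 + 939909589307992585559007903890147840507990692800 + 845918630377193327003107113501133056457191623520 + 769016936706539388184642830455575505870174203200 + 704932191980994439169255927917610880380993019600 + 650706638751687174617774702693179274197839710400 + 604227593126566662145076509643666468897994016800 + 563945753584795551335404742334088704304794415680 + 528699143985745829376941945938208160285744764700 + 497599194339525486472415949118313562621877425600 + 469954794653996292779503951945073920253995346400 + 445220331777470172106898480790070029714311380800 + 422959315188596663501553556750566528228595811760 + 402818395417711108096717673095777645931996011200 + 384508468353269694092321415227787752935087101600 + 367790708859649272610046571087449154981387662400 + 352466095990497219584627963958805440190496509800 + 338367452150877330801242845400453222582876649408 + 325353319375843587308887351346589637098919855200 + 313303196435997528519669301296715946835996897600 + 302113796563283331072538254821833234448997008400 + 291696079440411492070036935690045881536962628800 + 281972876792397775667702371167044352152397207840 + 272876977541030105484873262419720340792642459200 + 264349571992872914688470972969104080142872382350 + 256338978902179796061547610151858501956724734400 + 248799597169762743236207974559156781310938712800 + 241691037250626664858030603857466587559197606720 + 234977397326998146389751975972536960126997673200 + 228626656858700899190028949594900826069511249600 + 222610165888735086053449240395035014857155690400 + 216902212917229058205924900897726424732613236800 + 211479657594298331750776778375283264114297905880 + 206321617165169104147099295975886111331022347200 + 201409197708855554048358836547888822965998005600 + 196725262878417052791420258953751873594695726400 + 192254234176634847046160707613893876467543550800 + 187981917861598517111801580778029568101598138560 + 183895354429824636305023285543724577490693831200 + 179982687314296452553852577340666607756849281600 + 176233047995248609792313981979402720095248254900 + 172636455179019046327164717041047562542284004800 + 169183726075438665400621422700226611291438324704 + 165866398113175162157471983039437854207292475200 + 162676659687921793654443675673294818549459927600 + 159607288750413835283605115754930765369281438400 + 156651598217998764259834650648357973417998448800 + 153803387341307877636928566091115101174034840640 + 151056898281641665536269127410916617224498504200 + 148406777259156724035632826930023343238103793600 + 145848039720205746035018467845022940768481314400 + 143376039046981919831035103983242890924947732800 + 140986438396198887833851185583522176076198603920 + 138675185307736610984115920246087386304457643200 + 136438488770515052742436631209860170396321229600 + 134272798472570369365572557698592548643998670400 + 132174785996436457344235486484552040071436191175 + 130141327750337434923554940538635854839567942080 + 128169489451089898030773805075929250978362367200 + 126256511996596018955687628880766127829431585600 + 124399798584881371618103987279578390655469356400 + 122596902953216424203348857029149718327129220800 + 120845518625313332429015301928733293779598803360 + 119143469067210327746916494859314514993970651200 + 117488698663499073194875987986268480063498836600 + 115879264435231962603165358013853843350300222400 + 114313328429350449595014474797450413034755624800 + 112789150716959110267080948466817740860958883136 + 111305082944367543026724620197517507428577845200 + 109859562386648484026377547207939357981453457600 + 108451106458614529102962450448863212366306618400 + 107078307642682699620646470063434564108505268800 + 105739828797149165875388389187641632057148952940 + 104434398811999176173223100432238648945332299200 + 103160808582584552073549647987943055665511173600 + 101917907274360641807603266686883500777974894400 + 100704598854427777024179418273944411482999002800 + 99519838867905097294483189823662712524375485120 + 98362631439208526395710129476875936797347863200 + 97232026480137164023345645230015293845654209600 + 96127117088317423523080353806946938233771775400 + 95047037121032958090236754325970006343504676800 + 93990958930799258555900790389014784050799069280 + 92958091250241024945396386099025610599691387200 + 91947677214912318152511642771862288745346915600 + 90958992513676701828291087473240113597547486400 + 89991343657148226276926288670333303878424640800 + 89044066355494034421379696158014005942862276160 + 88116523997624304896156990989701360047624127450 + 87208106224452920309598671494962170768782641600 + 86318227589509523163582358520523781271142002400 + 85446326300726598687182536717286167318908244800 + 84591863037719332700310711350113305645719162352 + 83754319839326071980505654802092381827444715200 + 82933199056587581078735991519718927103646237600 + 82128022366717798738165739174867287034678798400 + 81338329843960896827221837836647409274729963800 + 80563679083542221619343534619155529186399202240 + 79803644375206917641802557877465382684640719200 + 79057815923102180093748328364591874435251553600 + 78325799108999382129917325324178986708999224400 + 77607213796072782293863037935883766647448772800 = 44606504873105041722804455658372961925693720371715, so H_109 = 44606504873105041722804455658372961925693720371715/8459186303771933270031071135011330564571916235200; reducing by gcd(44606504873105041722804455658372961925693720371715, 8459186303771933270031071135011330564571916235200) = 5 gives 8921300974621008344560891131674592385138744074343/1691837260754386654006214227002266112914383247040 ≈ 5.27314. (The PNT-adjacent estimate ln(109) + γ ≈ 5.26856 matches within O(1/n).)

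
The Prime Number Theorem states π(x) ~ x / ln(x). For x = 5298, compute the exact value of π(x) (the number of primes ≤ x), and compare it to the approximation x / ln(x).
π(5298) = 702;  x/ln(x) ≈ 617.84;  relative error ≈ 11.99%.

Directly count primes up to 5298: π(5298) = 702. The PNT approximation gives 5298/ln(5298) ≈ 5298/8.57508 ≈ 617.84. Relative error (π(x) − x/ln(x)) / π(x) ≈ 11.99%; the approximation is known to undercount slightly (Li(x) is a better estimate).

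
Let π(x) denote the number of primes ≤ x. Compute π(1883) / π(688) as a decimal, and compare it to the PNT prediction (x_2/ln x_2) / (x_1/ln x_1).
π(1883)/π(688) = 289/124 ≈ 2.3306;  PNT prediction ≈ 2.3715.

π(688) = 124 and π(1883) = 289, so π(1883)/π(688) ≈ 2.3306. The PNT-predicted ratio is (1883/ln(1883)) / (688/ln(688)) ≈ 2.3715. The two agree to within a few percent, as expected.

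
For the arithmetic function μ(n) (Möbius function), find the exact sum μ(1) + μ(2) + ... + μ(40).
Σ_{n ≤ 40} μ(n) = 0

Compute μ(n) for each 1 ≤ n ≤ 40: μ(1) = 1, μ(2) = -1, μ(3) = -1, μ(4) = 0, μ(5) = -1, μ(6) = 1, μ(7) = -1, μ(8) = 0, μ(9) = 0, μ(10) = 1, μ(11) = -1, μ(12) = 0, μ(13) = -1, μ(14) = 1, μ(15) = 1, μ(16) = 0, μ(17) = -1, μ(18) = 0, μ(19) = -1, μ(20) = 0, μ(21) = 1, μ(22) = 1, μ(23) = -1, μ(24) = 0, μ(25) = 0, μ(26) = 1, μ(27) = 0, μ(28) = 0, μ(29) = -1, μ(30) = -1, μ(31) = -1, μ(32) = 0, μ(33) = 1, μ(34) = 1, μ(35) = 1, μ(36) = 0, μ(37) = -1, μ(38) = 1, μ(39) = 1, μ(40) = 0. Summing all 40 values: 0. (Mertens function M(x) = Σ_{n ≤ x} μ(n); on average M(x) should be small (PNT ⟺ M(x) = o(x)).)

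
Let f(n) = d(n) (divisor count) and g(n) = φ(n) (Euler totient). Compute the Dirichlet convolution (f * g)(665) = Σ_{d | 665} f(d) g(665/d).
(d * φ)(665) = 960

Divisors of 665: [1, 5, 7, 19, 35, 95, 133, 665]. For each d | 665:
  d = 1: d(1) · φ(665/1) = 1 · 432 = 432
  d = 5: d(5) · φ(665/5) = 2 · 108 = 216
  d = 7: d(7) · φ(665/7) = 2 · 72 = 144
  d = 19: d(19) · φ(665/19) = 2 · 24 = 48
  d = 35: d(35) · φ(665/35) = 4 · 18 = 72
  d = 95: d(95) · φ(665/95) = 4 · 6 = 24
  d = 133: d(133) · φ(665/133) = 4 · 4 = 16
  d = 665: d(665) · φ(665/665) = 8 · 1 = 8
Summing: (d * φ)(665) = 432 + 216 + 144 + 48 + 72 + 24 + 16 + 8 = 960.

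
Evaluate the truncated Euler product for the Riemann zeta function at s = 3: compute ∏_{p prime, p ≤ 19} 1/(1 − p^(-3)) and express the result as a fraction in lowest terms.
∏ = 3674541645775/3057655868928

The primes p ≤ 19 are [2, 3, 5, 7, 11, 13, 17, 19]. For each prime, (1 − 1/p^3)^(-1) = p^3 / (p^3 − 1). The product is (1 − 1/2^3)^(-1), (1 − 1/3^3)^(-1), (1 − 1/5^3)^(-1), (1 − 1/7^3)^(-1), (1 − 1/11^3)^(-1), (1 − 1/13^3)^(-1), (1 − 1/17^3)^(-1), (1 − 1/19^3)^(-1) = ∏ p^3 / (p^3 − 1) = 3674541645775/3057655868928.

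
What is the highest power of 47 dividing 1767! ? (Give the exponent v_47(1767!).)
v_47(1767!) = 37

Legendre's formula: v_p(n!) = Σ_{k ≥ 1} ⌊n / p^k⌋. For p = 47, n = 1767, the terms are:
  ⌊1767/47^1⌋ = ⌊1767/47⌋ = 37
(the next term ⌊1767/47^2⌋ = 0, terminating the sum). Summing: v_47(1767!) = 37 = 37.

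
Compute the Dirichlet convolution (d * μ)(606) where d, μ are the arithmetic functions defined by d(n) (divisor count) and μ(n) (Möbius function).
(d * μ)(606) = 1

Divisors of 606: [1, 2, 3, 6, 101, 202, 303, 606]. For each d | 606:
  d = 1: d(1) · μ(606/1) = 1 · -1 = -1
  d = 2: d(2) · μ(606/2) = 2 · 1 = 2
  d = 3: d(3) · μ(606/3) = 2 · 1 = 2
  d = 6: d(6) · μ(606/6) = 4 · -1 = -4
  d = 101: d(101) · μ(606/101) = 2 · 1 = 2
  d = 202: d(202) · μ(606/202) = 4 · -1 = -4
  d = 303: d(303) · μ(606/303) = 4 · -1 = -4
  d = 606: d(606) · μ(606/606) = 8 · 1 = 8
Summing: (d * μ)(606) = -1 + 2 + 2 + -4 + 2 + -4 + -4 + 8 = 1.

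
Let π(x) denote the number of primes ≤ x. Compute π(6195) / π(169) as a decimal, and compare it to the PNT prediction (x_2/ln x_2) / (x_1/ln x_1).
π(6195)/π(169) = 804/39 ≈ 20.6154;  PNT prediction ≈ 21.5365.

π(169) = 39 and π(6195) = 804, so π(6195)/π(169) ≈ 20.6154. The PNT-predicted ratio is (6195/ln(6195)) / (169/ln(169)) ≈ 21.5365. The two agree to within a few percent, as expected.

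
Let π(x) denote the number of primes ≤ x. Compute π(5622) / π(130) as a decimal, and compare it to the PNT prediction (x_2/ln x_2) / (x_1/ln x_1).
π(5622)/π(130) = 738/31 ≈ 23.8065;  PNT prediction ≈ 24.3794.

π(130) = 31 and π(5622) = 738, so π(5622)/π(130) ≈ 23.8065. The PNT-predicted ratio is (5622/ln(5622)) / (130/ln(130)) ≈ 24.3794. The two agree to within a few percent, as expected.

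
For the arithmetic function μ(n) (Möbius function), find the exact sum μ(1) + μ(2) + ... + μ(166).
Σ_{n ≤ 166} μ(n) = 0

Compute μ(n) for each 1 ≤ n ≤ 166: μ(1) = 1, μ(2) = -1, μ(3) = -1, μ(4) = 0, μ(5) = -1, μ(6) = 1, μ(7) = -1, μ(8) = 0, μ(9) = 0, μ(10) = 1, μ(11) = -1, μ(12) = 0, μ(13) = -1, μ(14) = 1, μ(15) = 1, μ(16) = 0, μ(17) = -1, μ(18) = 0, μ(19) = -1, μ(20) = 0, μ(21) = 1, μ(22) = 1, μ(23) = -1, μ(24) = 0, μ(25) = 0, μ(26) = 1, μ(27) = 0, μ(28) = 0, μ(29) = -1, μ(30) = -1, μ(31) = -1, μ(32) = 0, μ(33) = 1, μ(34) = 1, μ(35) = 1, μ(36) = 0, μ(37) = -1, μ(38) = 1, μ(39) = 1, μ(40) = 0, μ(41) = -1, μ(42) = -1, μ(43) = -1, μ(44) = 0, μ(45) = 0, μ(46) = 1, μ(47) = -1, μ(48) = 0, μ(49) = 0, μ(50) = 0, μ(51) = 1, μ(52) = 0, μ(53) = -1, μ(54) = 0, μ(55) = 1, μ(56) = 0, μ(57) = 1, μ(58) = 1, μ(59) = -1, μ(60) = 0, μ(61) = -1, μ(62) = 1, μ(63) = 0, μ(64) = 0, μ(65) = 1, μ(66) = -1, μ(67) = -1, μ(68) = 0, μ(69) = 1, μ(70) = -1, μ(71) = -1, μ(72) = 0, μ(73) = -1, μ(74) = 1, μ(75) = 0, μ(76) = 0, μ(77) = 1, μ(78) = -1, μ(79) = -1, μ(80) = 0, μ(81) = 0, μ(82) = 1, μ(83) = -1, μ(84) = 0, μ(85) = 1, μ(86) = 1, μ(87) = 1, μ(88) = 0, μ(89) = -1, μ(90) = 0, μ(91) = 1, μ(92) = 0, μ(93) = 1, μ(94) = 1, μ(95) = 1, μ(96) = 0, μ(97) = -1, μ(98) = 0, μ(99) = 0, μ(100) = 0, μ(101) = -1, μ(102) = -1, μ(103) = -1, μ(104) = 0, μ(105) = -1, μ(106) = 1, μ(107) = -1, μ(108) = 0, μ(109) = -1, μ(110) = -1, μ(111) = 1, μ(112) = 0, μ(113) = -1, μ(114) = -1, μ(115) = 1, μ(116) = 0, μ(117) = 0, μ(118) = 1, μ(119) = 1, μ(120) = 0, μ(121) = 0, μ(122) = 1, μ(123) = 1, μ(124) = 0, μ(125) = 0, μ(126) = 0, μ(127) = -1, μ(128) = 0, μ(129) = 1, μ(130) = -1, μ(131) = -1, μ(132) = 0, μ(133) = 1, μ(134) = 1, μ(135) = 0, μ(136) = 0, μ(137) = -1, μ(138) = -1, μ(139) = -1, μ(140) = 0, μ(141) = 1, μ(142) = 1, μ(143) = 1, μ(144) = 0, μ(145) = 1, μ(146) = 1, μ(147) = 0, μ(148) = 0, μ(149) = -1, μ(150) = 0, μ(151) = -1, μ(152) = 0, μ(153) = 0, μ(154) = -1, μ(155) = 1, μ(156) = 0, μ(157) = -1, μ(158) = 1, μ(159) = 1, μ(160) = 0, μ(161) = 1, μ(162) = 0, μ(163) = -1, μ(164) = 0, μ(165) = -1, μ(166) = 1. Summing all 166 values: 0. (Mertens function M(x) = Σ_{n ≤ x} μ(n); on average M(x) should be small (PNT ⟺ M(x) = o(x)).)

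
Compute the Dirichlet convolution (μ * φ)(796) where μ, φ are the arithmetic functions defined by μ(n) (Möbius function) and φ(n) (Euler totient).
(μ * φ)(796) = 197

Divisors of 796: [1, 2, 4, 199, 398, 796]. For each d | 796:
  d = 1: μ(1) · φ(796/1) = 1 · 396 = 396
  d = 2: μ(2) · φ(796/2) = -1 · 198 = -198
  d = 4: μ(4) · φ(796/4) = 0 · 198 = 0
  d = 199: μ(199) · φ(796/199) = -1 · 2 = -2
  d = 398: μ(398) · φ(796/398) = 1 · 1 = 1
  d = 796: μ(796) · φ(796/796) = 0 · 1 = 0
Summing: (μ * φ)(796) = 396 + -198 + 0 + -2 + 1 + 0 = 197.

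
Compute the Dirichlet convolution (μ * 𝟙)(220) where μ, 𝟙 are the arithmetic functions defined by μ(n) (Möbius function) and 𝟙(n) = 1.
(μ * 𝟙)(220) = 0

Divisors of 220: [1, 2, 4, 5, 10, 11, 20, 22, 44, 55, 110, 220]. For each d | 220:
  d = 1: μ(1) · 𝟙(220/1) = 1 · 1 = 1
  d = 2: μ(2) · 𝟙(220/2) = -1 · 1 = -1
  d = 4: μ(4) · 𝟙(220/4) = 0 · 1 = 0
  d = 5: μ(5) · 𝟙(220/5) = -1 · 1 = -1
  d = 10: μ(10) · 𝟙(220/10) = 1 · 1 = 1
  d = 11: μ(11) · 𝟙(220/11) = -1 · 1 = -1
  d = 20: μ(20) · 𝟙(220/20) = 0 · 1 = 0
  d = 22: μ(22) · 𝟙(220/22) = 1 · 1 = 1
  d = 44: μ(44) · 𝟙(220/44) = 0 · 1 = 0
  d = 55: μ(55) · 𝟙(220/55) = 1 · 1 = 1
  d = 110: μ(110) · 𝟙(220/110) = -1 · 1 = -1
  d = 220: μ(220) · 𝟙(220/220) = 0 · 1 = 0
Summing: (μ * 𝟙)(220) = 1 + -1 + 0 + -1 + 1 + -1 + 0 + 1 + 0 + 1 + -1 + 0 = 0.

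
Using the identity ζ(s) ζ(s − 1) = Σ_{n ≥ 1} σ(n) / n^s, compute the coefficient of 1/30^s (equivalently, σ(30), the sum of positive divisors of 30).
σ(30) = 72

In the product (Σ m^0/m^s)(Σ k / k^s) = Σ (Σ_{d | n} d) / n^s, the coefficient of 1/n^s is σ(n) = Σ_{d | n} d. For n = 30, divisors are [1, 2, 3, 5, 6, 10, 15, 30]; summing: σ(30) = 72.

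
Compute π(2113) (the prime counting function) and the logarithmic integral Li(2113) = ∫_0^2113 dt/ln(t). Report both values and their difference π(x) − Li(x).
π(2113) = 319;  Li(2113) ≈ 329.62;  π(x) − Li(x) ≈ -10.62.

Direct count of primes ≤ 2113 gives π(2113) = 319. Numerical evaluation of the logarithmic integral gives Li(2113) ≈ 329.62. The difference π(x) − Li(x) ≈ -10.62 is typically negative for small/moderate x (Li(x) overestimates), though Littlewood's theorem shows this sign changes infinitely often.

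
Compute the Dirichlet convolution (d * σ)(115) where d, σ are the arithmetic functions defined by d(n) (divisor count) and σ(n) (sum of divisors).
(d * σ)(115) = 208

Divisors of 115: [1, 5, 23, 115]. For each d | 115:
  d = 1: d(1) · σ(115/1) = 1 · 144 = 144
  d = 5: d(5) · σ(115/5) = 2 · 24 = 48
  d = 23: d(23) · σ(115/23) = 2 · 6 = 12
  d = 115: d(115) · σ(115/115) = 4 · 1 = 4
Summing: (d * σ)(115) = 144 + 48 + 12 + 4 = 208.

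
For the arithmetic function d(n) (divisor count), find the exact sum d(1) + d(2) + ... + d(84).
Σ_{n ≤ 84} d(n) = 391

Compute d(n) for each 1 ≤ n ≤ 84: d(1) = 1, d(2) = 2, d(3) = 2, d(4) = 3, d(5) = 2, d(6) = 4, d(7) = 2, d(8) = 4, d(9) = 3, d(10) = 4, d(11) = 2, d(12) = 6, d(13) = 2, d(14) = 4, d(15) = 4, d(16) = 5, d(17) = 2, d(18) = 6, d(19) = 2, d(20) = 6, d(21) = 4, d(22) = 4, d(23) = 2, d(24) = 8, d(25) = 3, d(26) = 4, d(27) = 4, d(28) = 6, d(29) = 2, d(30) = 8, d(31) = 2, d(32) = 6, d(33) = 4, d(34) = 4, d(35) = 4, d(36) = 9, d(37) = 2, d(38) = 4, d(39) = 4, d(40) = 8, d(41) = 2, d(42) = 8, d(43) = 2, d(44) = 6, d(45) = 6, d(46) = 4, d(47) = 2, d(48) = 10, d(49) = 3, d(50) = 6, d(51) = 4, d(52) = 6, d(53) = 2, d(54) = 8, d(55) = 4, d(56) = 8, d(57) = 4, d(58) = 4, d(59) = 2, d(60) = 12, d(61) = 2, d(62) = 4, d(63) = 6, d(64) = 7, d(65) = 4, d(66) = 8, d(67) = 2, d(68) = 6, d(69) = 4, d(70) = 8, d(71) = 2, d(72) = 12, d(73) = 2, d(74) = 4, d(75) = 6, d(76) = 6, d(77) = 4, d(78) = 8, d(79) = 2, d(80) = 10, d(81) = 5, d(82) = 4, d(83) = 2, d(84) = 12. Summing all 84 values: 391. (Dirichlet's divisor formula: Σ_{n ≤ x} d(n) = x ln(x) + (2γ − 1) x + O(√x). For x = 84, the asymptotic estimate is ≈ 385.16.)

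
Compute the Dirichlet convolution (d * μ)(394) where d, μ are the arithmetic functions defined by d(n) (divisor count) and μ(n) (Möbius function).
(d * μ)(394) = 1

Divisors of 394: [1, 2, 197, 394]. For each d | 394:
  d = 1: d(1) · μ(394/1) = 1 · 1 = 1
  d = 2: d(2) · μ(394/2) = 2 · -1 = -2
  d = 197: d(197) · μ(394/197) = 2 · -1 = -2
  d = 394: d(394) · μ(394/394) = 4 · 1 = 4
Summing: (d * μ)(394) = 1 + -2 + -2 + 4 = 1.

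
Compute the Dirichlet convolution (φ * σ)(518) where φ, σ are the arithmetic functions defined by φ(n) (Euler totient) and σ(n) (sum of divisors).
(φ * σ)(518) = 4144

Divisors of 518: [1, 2, 7, 14, 37, 74, 259, 518]. For each d | 518:
  d = 1: φ(1) · σ(518/1) = 1 · 912 = 912
  d = 2: φ(2) · σ(518/2) = 1 · 304 = 304
  d = 7: φ(7) · σ(518/7) = 6 · 114 = 684
  d = 14: φ(14) · σ(518/14) = 6 · 38 = 228
  d = 37: φ(37) · σ(518/37) = 36 · 24 = 864
  d = 74: φ(74) · σ(518/74) = 36 · 8 = 288
  d = 259: φ(259) · σ(518/259) = 216 · 3 = 648
  d = 518: φ(518) · σ(518/518) = 216 · 1 = 216
Summing: (φ * σ)(518) = 912 + 304 + 684 + 228 + 864 + 288 + 648 + 216 = 4144.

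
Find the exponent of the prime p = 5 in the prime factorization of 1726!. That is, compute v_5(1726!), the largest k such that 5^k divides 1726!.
v_5(1726!) = 429

Legendre's formula: v_p(n!) = Σ_{k ≥ 1} ⌊n / p^k⌋. For p = 5, n = 1726, the terms are:
  ⌊1726/5^1⌋ = ⌊1726/5⌋ = 345
  ⌊1726/5^2⌋ = ⌊1726/25⌋ = 69
  ⌊1726/5^3⌋ = ⌊1726/125⌋ = 13
  ⌊1726/5^4⌋ = ⌊1726/625⌋ = 2
(the next term ⌊1726/5^5⌋ = 0, terminating the sum). Summing: v_5(1726!) = 345 + 69 + 13 + 2 = 429.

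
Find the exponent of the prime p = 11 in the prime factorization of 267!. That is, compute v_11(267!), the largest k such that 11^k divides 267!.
v_11(267!) = 26

Legendre's formula: v_p(n!) = Σ_{k ≥ 1} ⌊n / p^k⌋. For p = 11, n = 267, the terms are:
  ⌊267/11^1⌋ = ⌊267/11⌋ = 24
  ⌊267/11^2⌋ = ⌊267/121⌋ = 2
(the next term ⌊267/11^3⌋ = 0, terminating the sum). Summing: v_11(267!) = 24 + 2 = 26.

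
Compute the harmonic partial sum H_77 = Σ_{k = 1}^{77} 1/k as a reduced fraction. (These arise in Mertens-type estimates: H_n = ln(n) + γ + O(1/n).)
H_77 = 61303359776139104182852056677903/12441066073952429195098876987200

Direct summation: H_77 = 1 + 1/2 + ... + 1/77. The least common denominator is lcm(1, ..., 77) = 410555180440430163438262940577600; over this denominator the numerator is 410555180440430163438262940577600 + 205277590220215081719131470288800 + 136851726813476721146087646859200 + 102638795110107540859565735144400 + 82111036088086032687652588115520 + 68425863406738360573043823429600 + 58650740062918594776894705796800 + 51319397555053770429782867572200 + 45617242271158907048695882286400 + 41055518044043016343826294057760 + 37323198221857287585296630961600 + 34212931703369180286521911714800 + 31581167726186935649097149275200 + 29325370031459297388447352898400 + 27370345362695344229217529371840 + 25659698777526885214891433786100 + 24150304731790009614015467092800 + 22808621135579453524347941143200 + 21608167391601587549382260030400 + 20527759022021508171913147028880 + 19550246687639531592298235265600 + 18661599110928643792648315480800 + 17850225236540441888620127851200 + 17106465851684590143260955857400 + 16422207217617206537530517623104 + 15790583863093467824548574637600 + 15205747423719635682898627428800 + 14662685015729648694223676449200 + 14157075187601040118560791054400 + 13685172681347672114608764685920 + 13243715498078392368976223889600 + 12829849388763442607445716893050 + 12441066073952429195098876987200 + 12075152365895004807007733546400 + 11730148012583718955378941159360 + 11404310567789726762173970571600 + 11096085957849463876709809204800 + 10804083695800793774691130015200 + 10527055908728978549699049758400 + 10263879511010754085956573514440 + 10013540986351955205811291233600 + 9775123343819765796149117632800 + 9547794893963492172982859083200 + 9330799555464321896324157740400 + 9123448454231781409739176457280 + 8925112618270220944310063925600 + 8735216605115535392303466820800 + 8553232925842295071630477928700 + 8378677151845513539556386542400 + 8211103608808603268765258811552 + 8050101577263336538005155697600 + 7895291931546733912274287318800 + 7746324159253399310155904539200 + 7602873711859817841449313714400 + 7464639644371457517059326192320 + 7331342507864824347111838224600 + 7202722463867195849794086676800 + 7078537593800520059280395527200 + 6958562380346273956580727806400 + 6842586340673836057304382342960 + 6730412794105412515381359681600 + 6621857749039196184488111944800 + 6516748895879843864099411755200 + 6414924694381721303722858446525 + 6316233545237387129819429855040 + 6220533036976214597549438493600 + 6127689260304927812511387172800 + 6037576182947502403503866773200 + 5950075078846813962873375950400 + 5865074006291859477689470579680 + 5782467330146903710398069585600 + 5702155283894863381086985285800 + 5624043567677125526551547131200 + 5548042978924731938354904602400 + 5474069072539068845843505874368 + 5402041847900396887345565007600 + 5331885460265326797899518708800 = 2023010872612590438034117870370799, so H_77 = 2023010872612590438034117870370799/410555180440430163438262940577600; reducing by gcd(2023010872612590438034117870370799, 410555180440430163438262940577600) = 33 gives 61303359776139104182852056677903/12441066073952429195098876987200 ≈ 4.92750. (The PNT-adjacent estimate ln(77) + γ ≈ 4.92102 matches within O(1/n).)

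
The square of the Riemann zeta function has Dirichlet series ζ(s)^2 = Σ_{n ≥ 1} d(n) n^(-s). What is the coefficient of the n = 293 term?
d(293) = 2

ζ(s)^2 = (Σ 1/m^s)(Σ 1/k^s). The coefficient of 1/n^s in the product is the number of ordered pairs (m, k) with mk = n, which equals d(n). For n = 293, divisors are [1, 293], so d(293) = 2.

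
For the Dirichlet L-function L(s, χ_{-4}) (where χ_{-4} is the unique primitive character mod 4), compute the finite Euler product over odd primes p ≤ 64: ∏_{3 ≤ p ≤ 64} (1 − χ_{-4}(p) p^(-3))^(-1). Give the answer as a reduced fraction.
∏ = 126115667482028600084463789626710364805572778792731/130156894276470431285217911893722225289762827141120

The odd primes p ≤ 64 are [3, 5, 7, 11, 13, 17, 19, 23, 29, 31, 37, 41, 43, 47, 53, 59, 61]. For each, χ(p) = 1 if p ≡ 1 mod 4, χ(p) = −1 if p ≡ 3 mod 4. Taking (1 − χ(p)/p^3)^(-1) = p^3/(p^3 − χ(p)): (1 − (-1)/3^3)^(-1) · (1 − (1)/5^3)^(-1) · (1 − (-1)/7^3)^(-1) · (1 − (-1)/11^3)^(-1) · (1 − (1)/13^3)^(-1) · (1 − (1)/17^3)^(-1) · (1 − (-1)/19^3)^(-1) · (1 − (-1)/23^3)^(-1) · (1 − (1)/29^3)^(-1) · (1 − (-1)/31^3)^(-1) · (1 − (1)/37^3)^(-1) · (1 − (1)/41^3)^(-1) · (1 − (-1)/43^3)^(-1) · (1 − (-1)/47^3)^(-1) · (1 − (1)/53^3)^(-1) · (1 − (-1)/59^3)^(-1) · (1 − (1)/61^3)^(-1) = 126115667482028600084463789626710364805572778792731/130156894276470431285217911893722225289762827141120.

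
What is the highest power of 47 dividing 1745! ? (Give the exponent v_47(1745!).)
v_47(1745!) = 37

Legendre's formula: v_p(n!) = Σ_{k ≥ 1} ⌊n / p^k⌋. For p = 47, n = 1745, the terms are:
  ⌊1745/47^1⌋ = ⌊1745/47⌋ = 37
(the next term ⌊1745/47^2⌋ = 0, terminating the sum). Summing: v_47(1745!) = 37 = 37.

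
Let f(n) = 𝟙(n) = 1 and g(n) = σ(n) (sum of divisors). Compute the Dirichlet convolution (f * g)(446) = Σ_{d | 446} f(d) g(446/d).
(𝟙 * σ)(446) = 900

Divisors of 446: [1, 2, 223, 446]. For each d | 446:
  d = 1: 𝟙(1) · σ(446/1) = 1 · 672 = 672
  d = 2: 𝟙(2) · σ(446/2) = 1 · 224 = 224
  d = 223: 𝟙(223) · σ(446/223) = 1 · 3 = 3
  d = 446: 𝟙(446) · σ(446/446) = 1 · 1 = 1
Summing: (𝟙 * σ)(446) = 672 + 224 + 3 + 1 = 900.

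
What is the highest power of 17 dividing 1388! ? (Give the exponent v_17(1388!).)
v_17(1388!) = 85

Legendre's formula: v_p(n!) = Σ_{k ≥ 1} ⌊n / p^k⌋. For p = 17, n = 1388, the terms are:
  ⌊1388/17^1⌋ = ⌊1388/17⌋ = 81
  ⌊1388/17^2⌋ = ⌊1388/289⌋ = 4
(the next term ⌊1388/17^3⌋ = 0, terminating the sum). Summing: v_17(1388!) = 81 + 4 = 85.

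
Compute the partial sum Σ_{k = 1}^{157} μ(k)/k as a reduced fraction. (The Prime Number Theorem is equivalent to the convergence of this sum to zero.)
Σ μ(k)/k = 190885929598303660936390858874022658428948558028554264968/842265880802797496205613502094089147906132634473570891010235

Values of μ(k) for 1 ≤ k ≤ 157: μ(1) = 1, μ(2) = -1, μ(3) = -1, μ(5) = -1, μ(6) = 1, μ(7) = -1, μ(10) = 1, μ(11) = -1, μ(13) = -1, μ(14) = 1, μ(15) = 1, μ(17) = -1, μ(19) = -1, μ(21) = 1, μ(22) = 1, μ(23) = -1, μ(26) = 1, μ(29) = -1, μ(30) = -1, μ(31) = -1, μ(33) = 1, μ(34) = 1, μ(35) = 1, μ(37) = -1, μ(38) = 1, μ(39) = 1, μ(41) = -1, μ(42) = -1, μ(43) = -1, μ(46) = 1, μ(47) = -1, μ(51) = 1, μ(53) = -1, μ(55) = 1, μ(57) = 1, μ(58) = 1, μ(59) = -1, μ(61) = -1, μ(62) = 1, μ(65) = 1, μ(66) = -1, μ(67) = -1, μ(69) = 1, μ(70) = -1, μ(71) = -1, μ(73) = -1, μ(74) = 1, μ(77) = 1, μ(78) = -1, μ(79) = -1, μ(82) = 1, μ(83) = -1, μ(85) = 1, μ(86) = 1, μ(87) = 1, μ(89) = -1, μ(91) = 1, μ(93) = 1, μ(94) = 1, μ(95) = 1, μ(97) = -1, μ(101) = -1, μ(102) = -1, μ(103) = -1, μ(105) = -1, μ(106) = 1, μ(107) = -1, μ(109) = -1, μ(110) = -1, μ(111) = 1, μ(113) = -1, μ(114) = -1, μ(115) = 1, μ(118) = 1, μ(119) = 1, μ(122) = 1, μ(123) = 1, μ(127) = -1, μ(129) = 1, μ(130) = -1, μ(131) = -1, μ(133) = 1, μ(134) = 1, μ(137) = -1, μ(138) = -1, μ(139) = -1, μ(141) = 1, μ(142) = 1, μ(143) = 1, μ(145) = 1, μ(146) = 1, μ(149) = -1, μ(151) = -1, μ(154) = -1, μ(155) = 1, μ(157) = -1, with μ = 0 on non-squarefree integers. Summing μ(k)/k for k where μ(k) ≠ 0 gives 190885929598303660936390858874022658428948558028554264968/842265880802797496205613502094089147906132634473570891010235 ≈ 0.0002. (PNT ⟺ this sum → 0 as n → ∞.)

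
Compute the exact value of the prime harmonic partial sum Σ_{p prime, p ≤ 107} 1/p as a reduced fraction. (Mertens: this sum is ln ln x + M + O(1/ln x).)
Σ 1/p = 4701017770207212913287900722730772880277689/2566376117594999414479597815340071648394470

π(107) = 28, so the primes ≤ 107 are [2, 3, 5, 7, 11, 13, 17, 19, 23, 29, 31, 37, 41, 43, 47, 53, 59, 61, 67, 71, 73, 79, 83, 89, 97, 101, 103, 107]. Summing 1/p over these primes: 4701017770207212913287900722730772880277689/2566376117594999414479597815340071648394470 ≈ 1.8318. Mertens estimate ln ln(107) + 0.2615 ≈ 1.8033.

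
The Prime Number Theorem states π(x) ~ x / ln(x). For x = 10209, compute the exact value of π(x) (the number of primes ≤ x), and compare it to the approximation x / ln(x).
π(10209) = 1252;  x/ln(x) ≈ 1105.94;  relative error ≈ 11.67%.

Directly count primes up to 10209: π(10209) = 1252. The PNT approximation gives 10209/ln(10209) ≈ 10209/9.23102 ≈ 1105.94. Relative error (π(x) − x/ln(x)) / π(x) ≈ 11.67%; the approximation is known to undercount slightly (Li(x) is a better estimate).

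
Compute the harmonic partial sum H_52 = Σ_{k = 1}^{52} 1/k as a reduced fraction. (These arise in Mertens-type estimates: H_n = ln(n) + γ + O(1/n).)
H_52 = 14063600165435720745359/3099044504245996706400

Direct summation: H_52 = 1 + 1/2 + ... + 1/52. The least common denominator is lcm(1, ..., 52) = 3099044504245996706400; over this denominator the numerator is 3099044504245996706400 + 1549522252122998353200 + 1033014834748665568800 + 774761126061499176600 + 619808900849199341280 + 516507417374332784400 + 442720643463713815200 + 387380563030749588300 + 344338278249555189600 + 309904450424599670640 + 281731318567817882400 + 258253708687166392200 + 238388038788153592800 + 221360321731856907600 + 206602966949733113760 + 193690281515374794150 + 182296735543882159200 + 172169139124777594800 + 163107605486631405600 + 154952225212299835320 + 147573547821237938400 + 140865659283908941200 + 134741065401999856800 + 129126854343583196100 + 123961780169839868256 + 119194019394076796400 + 114779426083185063200 + 110680160865928453800 + 106863603594689541600 + 103301483474866556880 + 99969177556322474400 + 96845140757687397075 + 93910439522605960800 + 91148367771941079600 + 88544128692742763040 + 86084569562388797400 + 83757959574216127200 + 81553802743315702800 + 79462679596051197600 + 77476112606149917660 + 75586451323073090400 + 73786773910618969200 + 72070802424325504800 + 70432829641954470600 + 68867655649911037920 + 67370532700999928400 + 65937117111616951200 + 64563427171791598050 + 63245806209101973600 + 61980890084919934128 + 60765578514627386400 + 59597009697038398200 = 14063600165435720745359, so H_52 = 14063600165435720745359/3099044504245996706400 (already in lowest terms) ≈ 4.53804. (The PNT-adjacent estimate ln(52) + γ ≈ 4.52846 matches within O(1/n).)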